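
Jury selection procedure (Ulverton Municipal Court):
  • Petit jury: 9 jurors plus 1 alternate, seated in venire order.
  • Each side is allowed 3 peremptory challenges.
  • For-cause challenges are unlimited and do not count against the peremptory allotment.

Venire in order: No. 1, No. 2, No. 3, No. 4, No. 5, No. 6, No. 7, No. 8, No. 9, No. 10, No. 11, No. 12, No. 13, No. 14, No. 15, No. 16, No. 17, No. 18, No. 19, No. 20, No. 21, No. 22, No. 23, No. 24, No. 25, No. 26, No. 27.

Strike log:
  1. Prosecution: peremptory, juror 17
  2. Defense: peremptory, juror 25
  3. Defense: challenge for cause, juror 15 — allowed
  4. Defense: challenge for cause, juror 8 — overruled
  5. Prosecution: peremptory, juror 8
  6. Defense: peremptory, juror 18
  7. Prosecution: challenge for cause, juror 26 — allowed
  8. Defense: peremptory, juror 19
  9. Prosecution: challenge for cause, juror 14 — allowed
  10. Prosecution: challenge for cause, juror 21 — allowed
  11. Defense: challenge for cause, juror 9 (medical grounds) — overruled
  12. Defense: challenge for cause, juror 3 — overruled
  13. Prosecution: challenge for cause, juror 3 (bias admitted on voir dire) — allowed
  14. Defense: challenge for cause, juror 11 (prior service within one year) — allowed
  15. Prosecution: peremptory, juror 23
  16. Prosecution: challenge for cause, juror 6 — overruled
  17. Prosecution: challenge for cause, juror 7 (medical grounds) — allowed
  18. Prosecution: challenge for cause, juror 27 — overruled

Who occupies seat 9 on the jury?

Removed: #3, #7, #8, #11, #14, #15, #17, #18, #19, #21, #23, #25, #26. (#6, #9, #27 stay — for-cause denied.)
Seating in order: seats 1–9 → #1, #2, #4, #5, #6, #9, #10, #12, #13; alternates → #16.
So seat 9 is #13.

13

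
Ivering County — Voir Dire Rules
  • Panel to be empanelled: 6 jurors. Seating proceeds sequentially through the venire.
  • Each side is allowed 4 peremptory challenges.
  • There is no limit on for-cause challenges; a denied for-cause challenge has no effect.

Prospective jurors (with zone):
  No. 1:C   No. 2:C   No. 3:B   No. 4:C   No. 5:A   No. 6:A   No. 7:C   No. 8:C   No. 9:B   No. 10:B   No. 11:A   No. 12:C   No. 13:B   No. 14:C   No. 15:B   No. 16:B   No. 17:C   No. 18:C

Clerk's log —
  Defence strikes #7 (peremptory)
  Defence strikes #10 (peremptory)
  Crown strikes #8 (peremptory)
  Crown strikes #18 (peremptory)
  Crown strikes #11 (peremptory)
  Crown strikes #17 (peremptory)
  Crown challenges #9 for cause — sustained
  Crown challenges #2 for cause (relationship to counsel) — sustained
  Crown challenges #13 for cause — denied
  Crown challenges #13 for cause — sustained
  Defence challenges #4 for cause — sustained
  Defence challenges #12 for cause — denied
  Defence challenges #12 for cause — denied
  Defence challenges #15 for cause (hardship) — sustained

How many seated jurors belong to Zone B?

1

Removed: #2, #4, #7, #8, #9, #10, #11, #13, #15, #17, #18.
Seated jurors 1–6: #1, #3, #5, #6, #12, #14.
Of those, in Zone B: #3 → 1.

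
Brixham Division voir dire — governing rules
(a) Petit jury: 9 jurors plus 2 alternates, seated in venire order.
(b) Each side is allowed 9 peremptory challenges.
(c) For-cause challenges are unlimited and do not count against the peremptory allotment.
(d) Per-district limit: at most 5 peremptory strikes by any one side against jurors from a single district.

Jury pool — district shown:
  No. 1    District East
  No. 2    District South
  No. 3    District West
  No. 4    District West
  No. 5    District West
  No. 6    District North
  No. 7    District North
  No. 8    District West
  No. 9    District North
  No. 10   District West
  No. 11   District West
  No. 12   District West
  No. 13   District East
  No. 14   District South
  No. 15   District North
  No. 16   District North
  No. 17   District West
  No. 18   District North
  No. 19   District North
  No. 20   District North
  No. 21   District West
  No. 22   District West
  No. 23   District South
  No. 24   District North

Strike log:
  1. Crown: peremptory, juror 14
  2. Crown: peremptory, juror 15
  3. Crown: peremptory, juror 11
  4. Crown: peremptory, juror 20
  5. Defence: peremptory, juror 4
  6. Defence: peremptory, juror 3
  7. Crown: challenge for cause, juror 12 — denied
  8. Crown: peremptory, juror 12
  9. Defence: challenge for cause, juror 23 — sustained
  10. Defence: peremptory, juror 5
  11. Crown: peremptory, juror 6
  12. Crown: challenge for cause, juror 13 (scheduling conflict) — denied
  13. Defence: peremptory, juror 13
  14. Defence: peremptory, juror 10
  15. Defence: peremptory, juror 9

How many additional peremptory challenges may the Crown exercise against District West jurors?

3

Crown peremptories so far: #14, #15, #11, #20, #12, #6 — 6 of 9 used, 3 left overall.
Against District West: #11, #12 — 2 used; per-district cap 5 leaves 3.
Binding limit: min(3, 3) = 3.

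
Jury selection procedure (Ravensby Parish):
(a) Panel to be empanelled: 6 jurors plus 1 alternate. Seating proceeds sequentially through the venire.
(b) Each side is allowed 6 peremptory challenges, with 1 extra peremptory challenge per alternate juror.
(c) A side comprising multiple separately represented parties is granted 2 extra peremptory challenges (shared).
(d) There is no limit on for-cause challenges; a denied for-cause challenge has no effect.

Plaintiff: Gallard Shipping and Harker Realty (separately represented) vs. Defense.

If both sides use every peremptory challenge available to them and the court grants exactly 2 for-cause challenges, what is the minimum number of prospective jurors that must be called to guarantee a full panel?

Seats to fill: 6 + 1 alternates = 7.
Peremptories — Plaintiff: 6 + 1×1 + 2 = 9; Defense: 6 + 1×1 = 7; total 16.
For-cause removals: 2.
Minimum venire: 7 + 16 + 2 = 25.

25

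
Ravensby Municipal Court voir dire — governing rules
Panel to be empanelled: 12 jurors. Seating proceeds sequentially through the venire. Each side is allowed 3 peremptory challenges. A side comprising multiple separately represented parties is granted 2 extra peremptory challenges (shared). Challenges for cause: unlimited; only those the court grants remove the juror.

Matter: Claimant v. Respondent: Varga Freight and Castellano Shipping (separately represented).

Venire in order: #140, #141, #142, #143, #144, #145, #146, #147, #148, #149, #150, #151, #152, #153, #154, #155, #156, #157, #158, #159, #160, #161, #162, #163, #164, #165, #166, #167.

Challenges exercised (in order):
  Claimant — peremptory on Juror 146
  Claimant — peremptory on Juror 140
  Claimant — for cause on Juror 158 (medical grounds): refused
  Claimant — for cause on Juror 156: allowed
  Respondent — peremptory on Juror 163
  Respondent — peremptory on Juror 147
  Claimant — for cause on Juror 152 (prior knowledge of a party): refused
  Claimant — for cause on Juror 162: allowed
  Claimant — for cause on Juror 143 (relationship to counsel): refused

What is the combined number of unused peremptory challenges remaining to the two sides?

Claimant allotment: 3. Respondent allotment: 3 base + 2 multi-party = 5.
Claimant peremptories used: #146, #140 — 2 (for-cause on #158, #156, #152, #162, #143 don't count).
Respondent peremptories used: #163, #147 — 2.
Remaining: (3 − 2) + (5 − 2) = 4.

4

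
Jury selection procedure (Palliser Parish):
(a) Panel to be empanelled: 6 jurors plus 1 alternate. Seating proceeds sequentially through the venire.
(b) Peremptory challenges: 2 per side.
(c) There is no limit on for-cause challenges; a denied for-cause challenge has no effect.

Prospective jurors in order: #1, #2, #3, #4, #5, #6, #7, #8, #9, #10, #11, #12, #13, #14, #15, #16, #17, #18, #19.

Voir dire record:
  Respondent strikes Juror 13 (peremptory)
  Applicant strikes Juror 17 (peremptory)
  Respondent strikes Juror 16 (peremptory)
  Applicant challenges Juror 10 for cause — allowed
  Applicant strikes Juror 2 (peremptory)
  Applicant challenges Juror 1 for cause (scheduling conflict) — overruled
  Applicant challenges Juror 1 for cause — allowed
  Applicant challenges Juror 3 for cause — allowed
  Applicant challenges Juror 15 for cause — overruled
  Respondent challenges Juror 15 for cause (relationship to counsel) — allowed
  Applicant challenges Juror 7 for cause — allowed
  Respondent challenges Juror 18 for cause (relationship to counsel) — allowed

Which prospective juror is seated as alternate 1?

Removed: #1, #2, #3, #7, #10, #13, #15, #16, #17, #18.
Seating in order: seats 1–6 → #4, #5, #6, #8, #9, #11; alternates → #12.
So alternate 1 is #12.

12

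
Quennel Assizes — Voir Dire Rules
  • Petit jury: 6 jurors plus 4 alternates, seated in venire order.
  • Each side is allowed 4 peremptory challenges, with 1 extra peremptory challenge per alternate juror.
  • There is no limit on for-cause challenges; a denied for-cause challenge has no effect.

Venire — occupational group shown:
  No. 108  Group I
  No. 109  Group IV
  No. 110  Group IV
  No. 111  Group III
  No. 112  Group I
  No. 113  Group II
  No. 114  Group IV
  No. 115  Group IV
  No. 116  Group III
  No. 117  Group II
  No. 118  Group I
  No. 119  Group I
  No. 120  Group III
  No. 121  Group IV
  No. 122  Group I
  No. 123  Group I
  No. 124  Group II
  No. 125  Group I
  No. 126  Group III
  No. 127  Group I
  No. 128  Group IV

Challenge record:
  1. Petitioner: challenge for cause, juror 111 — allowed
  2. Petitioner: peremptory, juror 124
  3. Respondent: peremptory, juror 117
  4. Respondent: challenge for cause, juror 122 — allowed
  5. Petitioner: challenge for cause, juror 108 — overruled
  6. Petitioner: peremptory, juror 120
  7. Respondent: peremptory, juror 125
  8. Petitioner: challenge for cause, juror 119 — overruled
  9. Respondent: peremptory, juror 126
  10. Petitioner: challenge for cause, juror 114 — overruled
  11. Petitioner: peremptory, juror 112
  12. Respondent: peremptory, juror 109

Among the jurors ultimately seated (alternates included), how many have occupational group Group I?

Removed: #109, #111, #112, #117, #120, #122, #124, #125, #126.
Seated (10 incl. alternates): #108, #110, #113, #114, #115, #116, #118, #119, #121, #123.
Of those, in Group I: #108, #118, #119, #123 → 4.

4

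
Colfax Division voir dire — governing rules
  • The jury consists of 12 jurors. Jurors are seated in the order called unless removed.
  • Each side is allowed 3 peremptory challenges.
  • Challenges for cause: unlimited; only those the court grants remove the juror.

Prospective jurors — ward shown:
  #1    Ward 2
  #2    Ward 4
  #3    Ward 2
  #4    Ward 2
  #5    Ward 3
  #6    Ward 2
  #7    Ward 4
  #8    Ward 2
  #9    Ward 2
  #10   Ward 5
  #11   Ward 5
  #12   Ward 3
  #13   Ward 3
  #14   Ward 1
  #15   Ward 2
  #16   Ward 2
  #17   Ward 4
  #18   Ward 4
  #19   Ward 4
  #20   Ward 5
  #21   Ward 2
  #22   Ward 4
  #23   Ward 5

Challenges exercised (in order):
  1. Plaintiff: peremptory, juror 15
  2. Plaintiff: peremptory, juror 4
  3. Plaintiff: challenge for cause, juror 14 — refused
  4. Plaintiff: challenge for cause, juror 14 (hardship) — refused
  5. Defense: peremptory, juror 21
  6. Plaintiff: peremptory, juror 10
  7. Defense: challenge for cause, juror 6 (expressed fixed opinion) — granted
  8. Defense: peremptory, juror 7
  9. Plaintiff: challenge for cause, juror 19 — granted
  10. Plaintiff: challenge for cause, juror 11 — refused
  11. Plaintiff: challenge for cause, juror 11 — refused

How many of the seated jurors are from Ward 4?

2

Removed: #4, #6, #7, #10, #15, #19, #21.
Seated jurors 1–12: #1, #2, #3, #5, #8, #9, #11, #12, #13, #14, #16, #17.
Of those, in Ward 4: #2, #17 → 2.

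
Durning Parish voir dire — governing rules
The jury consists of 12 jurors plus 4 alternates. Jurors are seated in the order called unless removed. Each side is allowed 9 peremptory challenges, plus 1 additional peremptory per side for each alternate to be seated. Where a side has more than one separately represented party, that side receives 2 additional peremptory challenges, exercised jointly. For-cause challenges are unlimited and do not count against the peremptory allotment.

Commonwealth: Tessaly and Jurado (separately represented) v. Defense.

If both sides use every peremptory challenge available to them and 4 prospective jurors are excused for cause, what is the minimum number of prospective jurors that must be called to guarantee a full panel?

48

Seats to fill: 12 + 4 alternates = 16.
Peremptories — Commonwealth: 9 + 1×4 + 2 = 15; Defense: 9 + 1×4 = 13; total 28.
For-cause removals: 4.
Minimum venire: 16 + 28 + 4 = 48.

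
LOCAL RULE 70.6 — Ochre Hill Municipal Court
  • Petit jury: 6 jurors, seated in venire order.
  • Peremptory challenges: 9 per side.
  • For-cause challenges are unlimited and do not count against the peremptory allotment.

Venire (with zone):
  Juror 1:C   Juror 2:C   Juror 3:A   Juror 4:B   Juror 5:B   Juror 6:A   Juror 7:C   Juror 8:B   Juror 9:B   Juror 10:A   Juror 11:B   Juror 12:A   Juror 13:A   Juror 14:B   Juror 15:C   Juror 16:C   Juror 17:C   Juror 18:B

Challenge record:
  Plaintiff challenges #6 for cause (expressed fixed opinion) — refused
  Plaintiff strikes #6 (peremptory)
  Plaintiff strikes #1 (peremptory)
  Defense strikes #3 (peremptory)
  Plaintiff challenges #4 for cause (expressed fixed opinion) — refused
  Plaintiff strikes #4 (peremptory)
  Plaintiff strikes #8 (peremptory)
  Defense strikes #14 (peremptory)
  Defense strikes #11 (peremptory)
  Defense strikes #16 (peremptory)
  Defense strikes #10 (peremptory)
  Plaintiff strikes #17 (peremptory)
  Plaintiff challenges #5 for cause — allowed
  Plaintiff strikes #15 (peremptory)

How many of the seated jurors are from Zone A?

2

Removed: #1, #3, #4, #5, #6, #8, #10, #11, #14, #15, #16, #17.
Seated jurors 1–6: #2, #7, #9, #12, #13, #18.
Of those, in Zone A: #12, #13 → 2.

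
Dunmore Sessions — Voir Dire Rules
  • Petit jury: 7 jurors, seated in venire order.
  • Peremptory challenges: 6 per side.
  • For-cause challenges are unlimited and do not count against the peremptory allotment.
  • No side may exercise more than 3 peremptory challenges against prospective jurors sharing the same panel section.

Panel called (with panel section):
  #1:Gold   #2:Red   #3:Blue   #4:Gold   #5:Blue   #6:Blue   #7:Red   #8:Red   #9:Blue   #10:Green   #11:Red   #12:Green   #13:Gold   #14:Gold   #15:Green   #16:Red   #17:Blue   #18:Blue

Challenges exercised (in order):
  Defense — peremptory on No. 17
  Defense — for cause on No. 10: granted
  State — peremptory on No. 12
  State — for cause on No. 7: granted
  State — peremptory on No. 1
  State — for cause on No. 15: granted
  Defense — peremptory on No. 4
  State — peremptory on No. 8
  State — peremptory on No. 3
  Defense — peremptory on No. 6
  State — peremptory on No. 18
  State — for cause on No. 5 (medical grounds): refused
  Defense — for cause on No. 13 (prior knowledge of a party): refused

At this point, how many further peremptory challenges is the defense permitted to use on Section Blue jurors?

1

Defense peremptories so far: #17, #4, #6 — 3 of 6 used, 3 left overall.
Against Section Blue: #17, #6 — 2 used; per-section cap 3 leaves 1.
Binding limit: min(3, 1) = 1.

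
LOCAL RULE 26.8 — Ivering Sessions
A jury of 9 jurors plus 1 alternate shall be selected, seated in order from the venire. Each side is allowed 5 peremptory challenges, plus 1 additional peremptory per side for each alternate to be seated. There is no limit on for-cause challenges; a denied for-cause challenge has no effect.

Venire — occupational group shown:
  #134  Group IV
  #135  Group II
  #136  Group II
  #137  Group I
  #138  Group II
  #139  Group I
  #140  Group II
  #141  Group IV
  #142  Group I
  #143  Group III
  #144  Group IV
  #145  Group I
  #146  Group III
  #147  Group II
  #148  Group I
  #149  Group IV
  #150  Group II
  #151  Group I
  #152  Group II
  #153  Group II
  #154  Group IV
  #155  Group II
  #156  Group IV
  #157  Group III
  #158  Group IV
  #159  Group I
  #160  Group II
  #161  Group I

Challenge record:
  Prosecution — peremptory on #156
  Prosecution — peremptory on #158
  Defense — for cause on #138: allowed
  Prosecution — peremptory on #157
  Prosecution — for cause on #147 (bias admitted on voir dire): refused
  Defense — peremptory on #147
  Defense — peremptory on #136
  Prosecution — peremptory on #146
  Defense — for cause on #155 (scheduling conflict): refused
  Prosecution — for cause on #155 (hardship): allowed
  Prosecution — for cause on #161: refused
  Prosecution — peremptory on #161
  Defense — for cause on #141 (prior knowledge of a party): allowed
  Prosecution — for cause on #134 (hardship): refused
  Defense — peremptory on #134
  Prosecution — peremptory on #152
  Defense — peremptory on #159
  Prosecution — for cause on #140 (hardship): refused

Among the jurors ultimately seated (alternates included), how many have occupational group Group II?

2

Removed: #134, #136, #138, #141, #146, #147, #152, #155, #156, #157, #158, #159, #161.
Seated (10 incl. alternates): #135, #137, #139, #140, #142, #143, #144, #145, #148, #149.
Of those, in Group II: #135, #140 → 2.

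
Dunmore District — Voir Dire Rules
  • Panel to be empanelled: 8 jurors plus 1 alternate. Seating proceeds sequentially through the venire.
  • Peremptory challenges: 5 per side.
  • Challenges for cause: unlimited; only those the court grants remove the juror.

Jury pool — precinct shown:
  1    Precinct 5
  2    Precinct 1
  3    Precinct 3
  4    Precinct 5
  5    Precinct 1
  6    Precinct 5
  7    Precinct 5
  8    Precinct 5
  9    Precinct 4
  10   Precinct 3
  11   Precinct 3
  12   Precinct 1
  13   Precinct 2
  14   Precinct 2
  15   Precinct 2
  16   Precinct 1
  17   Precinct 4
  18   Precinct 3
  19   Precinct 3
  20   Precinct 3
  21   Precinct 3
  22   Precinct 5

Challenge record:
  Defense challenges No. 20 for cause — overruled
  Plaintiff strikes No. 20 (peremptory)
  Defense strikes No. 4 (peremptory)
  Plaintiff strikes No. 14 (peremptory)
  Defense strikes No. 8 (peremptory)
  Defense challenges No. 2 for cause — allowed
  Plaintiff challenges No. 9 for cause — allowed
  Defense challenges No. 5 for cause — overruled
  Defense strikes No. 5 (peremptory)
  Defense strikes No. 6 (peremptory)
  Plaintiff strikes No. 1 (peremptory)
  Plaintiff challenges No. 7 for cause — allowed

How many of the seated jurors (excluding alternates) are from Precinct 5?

Removed: #1, #2, #4, #5, #6, #7, #8, #9, #14, #20.
Seated jurors 1–8: #3, #10, #11, #12, #13, #15, #16, #17 (alternates #18 not counted).
None of those are in Precinct 5 → 0.

0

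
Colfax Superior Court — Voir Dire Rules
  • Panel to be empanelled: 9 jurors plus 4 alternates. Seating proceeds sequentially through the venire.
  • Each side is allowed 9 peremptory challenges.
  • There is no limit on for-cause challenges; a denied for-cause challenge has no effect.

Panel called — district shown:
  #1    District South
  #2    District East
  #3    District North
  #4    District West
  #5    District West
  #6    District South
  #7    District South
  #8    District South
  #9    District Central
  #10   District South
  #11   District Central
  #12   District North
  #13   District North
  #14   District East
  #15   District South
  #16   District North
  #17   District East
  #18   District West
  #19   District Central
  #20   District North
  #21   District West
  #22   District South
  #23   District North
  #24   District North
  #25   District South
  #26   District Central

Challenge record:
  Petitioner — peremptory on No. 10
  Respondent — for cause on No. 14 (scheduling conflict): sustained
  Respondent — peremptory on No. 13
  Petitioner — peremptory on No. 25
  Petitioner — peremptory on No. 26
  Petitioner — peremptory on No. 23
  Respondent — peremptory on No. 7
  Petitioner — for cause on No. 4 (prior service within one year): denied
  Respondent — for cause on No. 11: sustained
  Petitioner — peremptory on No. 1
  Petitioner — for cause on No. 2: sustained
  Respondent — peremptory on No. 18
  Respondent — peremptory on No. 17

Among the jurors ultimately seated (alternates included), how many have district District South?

4

Removed: #1, #2, #7, #10, #11, #13, #14, #17, #18, #23, #25, #26.
Seated (13 incl. alternates): #3, #4, #5, #6, #8, #9, #12, #15, #16, #19, #20, #21, #22.
Of those, in District South: #6, #8, #15, #22 → 4.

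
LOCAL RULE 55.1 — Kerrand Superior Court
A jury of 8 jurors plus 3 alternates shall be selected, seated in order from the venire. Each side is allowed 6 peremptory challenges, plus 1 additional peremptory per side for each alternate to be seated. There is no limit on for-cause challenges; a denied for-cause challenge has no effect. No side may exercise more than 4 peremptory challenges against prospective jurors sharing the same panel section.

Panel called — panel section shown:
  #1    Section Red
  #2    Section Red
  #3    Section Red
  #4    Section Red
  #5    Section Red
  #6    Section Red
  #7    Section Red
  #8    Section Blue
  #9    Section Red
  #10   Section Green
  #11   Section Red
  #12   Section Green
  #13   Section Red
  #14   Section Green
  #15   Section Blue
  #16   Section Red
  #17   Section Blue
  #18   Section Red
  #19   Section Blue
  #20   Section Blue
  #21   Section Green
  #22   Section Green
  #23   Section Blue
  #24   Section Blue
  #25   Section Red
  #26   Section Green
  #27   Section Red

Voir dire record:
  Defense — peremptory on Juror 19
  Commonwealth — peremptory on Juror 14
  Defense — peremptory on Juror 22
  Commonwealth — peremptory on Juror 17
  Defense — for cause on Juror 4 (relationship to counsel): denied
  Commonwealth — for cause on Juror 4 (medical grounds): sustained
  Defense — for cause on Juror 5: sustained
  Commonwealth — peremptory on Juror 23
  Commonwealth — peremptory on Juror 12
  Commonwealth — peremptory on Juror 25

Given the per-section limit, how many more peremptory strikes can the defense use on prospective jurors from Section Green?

Defense peremptories so far: #19, #22 — 2 of 9 used, 7 left overall.
Against Section Green: #22 — 1 used; per-section cap 4 leaves 3.
Binding limit: min(7, 3) = 3.

3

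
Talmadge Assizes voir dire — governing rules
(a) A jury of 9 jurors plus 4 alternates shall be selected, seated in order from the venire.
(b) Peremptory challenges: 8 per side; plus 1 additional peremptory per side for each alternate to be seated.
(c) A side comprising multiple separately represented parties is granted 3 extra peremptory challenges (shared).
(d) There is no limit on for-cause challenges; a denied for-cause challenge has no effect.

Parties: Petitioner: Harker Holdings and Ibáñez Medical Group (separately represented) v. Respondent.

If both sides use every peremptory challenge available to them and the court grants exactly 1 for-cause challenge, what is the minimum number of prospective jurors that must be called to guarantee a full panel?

Seats to fill: 9 + 4 alternates = 13.
Peremptories — Petitioner: 8 + 1×4 + 3 = 15; Respondent: 8 + 1×4 = 12; total 27.
For-cause removals: 1.
Minimum venire: 13 + 27 + 1 = 41.

41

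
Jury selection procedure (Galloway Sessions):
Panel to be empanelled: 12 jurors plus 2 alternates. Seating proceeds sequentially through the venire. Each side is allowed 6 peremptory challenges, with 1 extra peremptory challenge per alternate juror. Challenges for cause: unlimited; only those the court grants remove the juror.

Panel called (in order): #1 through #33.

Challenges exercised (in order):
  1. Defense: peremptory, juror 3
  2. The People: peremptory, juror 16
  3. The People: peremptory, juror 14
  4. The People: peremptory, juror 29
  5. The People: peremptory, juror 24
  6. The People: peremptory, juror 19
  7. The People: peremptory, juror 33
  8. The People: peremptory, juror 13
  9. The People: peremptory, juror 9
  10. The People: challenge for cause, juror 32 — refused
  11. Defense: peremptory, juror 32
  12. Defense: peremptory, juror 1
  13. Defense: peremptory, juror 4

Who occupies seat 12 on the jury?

20

Removed: #1, #3, #4, #9, #13, #14, #16, #19, #24, #29, #32, #33.
Seating in order: seats 1–12 → #2, #5, #6, #7, #8, #10, #11, #12, #15, #17, #18, #20; alternates → #21, #22.
So seat 12 is #20.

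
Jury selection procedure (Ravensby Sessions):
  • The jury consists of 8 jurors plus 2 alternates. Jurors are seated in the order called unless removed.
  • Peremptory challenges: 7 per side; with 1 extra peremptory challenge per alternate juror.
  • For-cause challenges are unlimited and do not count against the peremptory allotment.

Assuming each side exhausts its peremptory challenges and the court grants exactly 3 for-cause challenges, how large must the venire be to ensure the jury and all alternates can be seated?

Seats to fill: 8 + 2 alternates = 10.
Peremptories: 7 + 1×2 = 9 per side × 2 sides = 18.
For-cause removals: 3.
Minimum venire: 10 + 18 + 3 = 31.

31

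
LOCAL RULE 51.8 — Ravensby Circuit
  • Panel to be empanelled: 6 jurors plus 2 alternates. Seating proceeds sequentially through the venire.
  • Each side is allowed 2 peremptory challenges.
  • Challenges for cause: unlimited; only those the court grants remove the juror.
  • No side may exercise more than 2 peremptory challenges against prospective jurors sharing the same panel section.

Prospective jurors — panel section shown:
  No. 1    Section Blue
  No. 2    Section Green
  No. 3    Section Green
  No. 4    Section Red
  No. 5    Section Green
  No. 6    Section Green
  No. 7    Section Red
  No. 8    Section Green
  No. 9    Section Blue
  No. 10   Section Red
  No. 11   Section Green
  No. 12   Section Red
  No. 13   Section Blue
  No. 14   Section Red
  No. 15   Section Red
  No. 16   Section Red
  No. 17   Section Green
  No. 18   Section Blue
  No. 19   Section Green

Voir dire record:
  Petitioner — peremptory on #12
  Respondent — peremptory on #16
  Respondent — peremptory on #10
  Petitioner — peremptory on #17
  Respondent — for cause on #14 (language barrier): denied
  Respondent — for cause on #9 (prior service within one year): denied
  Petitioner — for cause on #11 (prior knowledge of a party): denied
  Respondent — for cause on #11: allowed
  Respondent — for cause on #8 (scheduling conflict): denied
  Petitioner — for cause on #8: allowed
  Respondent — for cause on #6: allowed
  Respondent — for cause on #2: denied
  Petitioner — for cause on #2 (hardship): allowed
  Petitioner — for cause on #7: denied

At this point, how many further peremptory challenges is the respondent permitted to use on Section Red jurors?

Respondent peremptories so far: #16, #10 — 2 of 2 used, 0 left overall.
Against Section Red: #16, #10 — 2 used; per-section cap 2 leaves 0.
Binding limit: min(0, 0) = 0.

0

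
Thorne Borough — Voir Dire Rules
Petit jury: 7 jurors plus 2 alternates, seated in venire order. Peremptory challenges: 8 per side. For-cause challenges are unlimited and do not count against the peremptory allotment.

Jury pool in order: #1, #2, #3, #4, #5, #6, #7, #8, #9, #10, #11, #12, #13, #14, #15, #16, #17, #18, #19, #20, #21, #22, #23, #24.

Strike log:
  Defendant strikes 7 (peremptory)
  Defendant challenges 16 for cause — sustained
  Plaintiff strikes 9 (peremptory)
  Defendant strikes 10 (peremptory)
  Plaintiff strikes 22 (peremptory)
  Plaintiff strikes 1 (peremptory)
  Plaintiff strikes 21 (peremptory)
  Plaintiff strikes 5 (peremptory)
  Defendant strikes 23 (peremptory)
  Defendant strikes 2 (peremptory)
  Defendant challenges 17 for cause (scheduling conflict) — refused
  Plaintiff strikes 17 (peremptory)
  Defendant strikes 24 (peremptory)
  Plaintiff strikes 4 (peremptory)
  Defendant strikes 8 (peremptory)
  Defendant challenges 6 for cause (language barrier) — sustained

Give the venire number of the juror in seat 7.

18

Removed: #1, #2, #4, #5, #6, #7, #8, #9, #10, #16, #17, #21, #22, #23, #24.
Filling seats in venire order through position 7: #3, #11, #12, #13, #14, #15, #18.
So seat 7 is #18.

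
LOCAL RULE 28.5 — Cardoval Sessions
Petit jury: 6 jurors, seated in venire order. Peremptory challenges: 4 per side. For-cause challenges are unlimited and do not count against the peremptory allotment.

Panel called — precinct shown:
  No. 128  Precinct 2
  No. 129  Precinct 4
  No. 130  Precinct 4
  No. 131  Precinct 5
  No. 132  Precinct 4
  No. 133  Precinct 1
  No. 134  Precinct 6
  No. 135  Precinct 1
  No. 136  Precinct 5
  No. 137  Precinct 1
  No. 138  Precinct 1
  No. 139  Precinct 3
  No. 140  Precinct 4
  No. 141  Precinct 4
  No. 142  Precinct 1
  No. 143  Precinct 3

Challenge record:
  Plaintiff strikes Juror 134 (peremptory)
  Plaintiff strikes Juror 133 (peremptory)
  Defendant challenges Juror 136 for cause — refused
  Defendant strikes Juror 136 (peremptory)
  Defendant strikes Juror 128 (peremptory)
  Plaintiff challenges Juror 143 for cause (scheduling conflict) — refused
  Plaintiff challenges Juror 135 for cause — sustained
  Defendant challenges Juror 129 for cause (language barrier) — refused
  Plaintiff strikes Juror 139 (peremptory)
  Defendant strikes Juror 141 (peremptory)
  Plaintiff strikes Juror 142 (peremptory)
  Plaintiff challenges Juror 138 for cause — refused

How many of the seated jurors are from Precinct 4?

Removed: #128, #133, #134, #135, #136, #139, #141, #142.
Seated jurors 1–6: #129, #130, #131, #132, #137, #138.
Of those, in Precinct 4: #129, #130, #132 → 3.

3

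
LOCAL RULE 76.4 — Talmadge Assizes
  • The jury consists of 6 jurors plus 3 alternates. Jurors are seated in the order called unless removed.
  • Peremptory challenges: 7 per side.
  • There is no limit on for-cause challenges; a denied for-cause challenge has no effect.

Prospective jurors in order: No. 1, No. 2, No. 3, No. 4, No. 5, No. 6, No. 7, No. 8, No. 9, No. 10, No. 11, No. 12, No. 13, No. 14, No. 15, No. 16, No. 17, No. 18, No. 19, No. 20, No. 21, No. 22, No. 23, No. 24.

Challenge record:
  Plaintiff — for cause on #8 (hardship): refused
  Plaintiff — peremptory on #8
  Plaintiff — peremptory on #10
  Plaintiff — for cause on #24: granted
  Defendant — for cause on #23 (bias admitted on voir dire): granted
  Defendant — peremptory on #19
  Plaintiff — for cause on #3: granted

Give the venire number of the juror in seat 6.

Removed: #3, #8, #10, #19, #23, #24.
Seating in order: seats 1–6 → #1, #2, #4, #5, #6, #7; alternates → #9, #11, #12.
So seat 6 is #7.

7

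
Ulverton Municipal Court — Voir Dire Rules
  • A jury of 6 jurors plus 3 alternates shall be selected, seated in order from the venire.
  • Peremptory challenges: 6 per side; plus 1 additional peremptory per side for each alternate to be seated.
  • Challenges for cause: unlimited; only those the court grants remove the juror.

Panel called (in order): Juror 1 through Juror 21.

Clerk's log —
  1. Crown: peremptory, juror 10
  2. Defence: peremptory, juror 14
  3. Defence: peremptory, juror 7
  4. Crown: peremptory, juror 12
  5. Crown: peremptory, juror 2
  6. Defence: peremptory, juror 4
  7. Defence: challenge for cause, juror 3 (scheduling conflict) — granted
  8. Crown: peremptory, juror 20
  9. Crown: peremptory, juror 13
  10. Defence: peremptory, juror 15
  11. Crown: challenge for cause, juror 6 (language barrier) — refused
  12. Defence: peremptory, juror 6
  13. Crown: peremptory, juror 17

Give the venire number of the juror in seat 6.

16

Removed: #2, #3, #4, #6, #7, #10, #12, #13, #14, #15, #17, #20.
Seating in order: seats 1–6 → #1, #5, #8, #9, #11, #16; alternates → #18, #19, #21.
So seat 6 is #16.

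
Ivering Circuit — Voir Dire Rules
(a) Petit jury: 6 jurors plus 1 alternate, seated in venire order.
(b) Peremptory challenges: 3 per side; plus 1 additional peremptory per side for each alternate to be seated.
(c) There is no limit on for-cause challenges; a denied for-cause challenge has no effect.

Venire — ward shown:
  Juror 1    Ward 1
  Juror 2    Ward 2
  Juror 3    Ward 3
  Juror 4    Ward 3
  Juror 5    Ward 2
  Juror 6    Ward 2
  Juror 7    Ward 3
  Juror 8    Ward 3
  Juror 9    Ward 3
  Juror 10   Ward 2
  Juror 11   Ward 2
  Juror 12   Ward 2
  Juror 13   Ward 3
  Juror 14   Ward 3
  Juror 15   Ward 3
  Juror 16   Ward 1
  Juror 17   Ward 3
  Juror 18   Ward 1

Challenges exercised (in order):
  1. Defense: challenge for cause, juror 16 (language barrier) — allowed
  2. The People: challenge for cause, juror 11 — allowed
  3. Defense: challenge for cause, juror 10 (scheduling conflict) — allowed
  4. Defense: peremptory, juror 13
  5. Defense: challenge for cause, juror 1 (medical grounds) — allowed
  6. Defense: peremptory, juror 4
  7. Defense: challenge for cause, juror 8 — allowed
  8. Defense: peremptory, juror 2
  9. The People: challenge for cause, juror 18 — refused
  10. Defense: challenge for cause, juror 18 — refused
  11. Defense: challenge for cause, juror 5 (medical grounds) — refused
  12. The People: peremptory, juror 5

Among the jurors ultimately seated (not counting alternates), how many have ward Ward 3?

4

Removed: #1, #2, #4, #5, #8, #10, #11, #13, #16.
Seated jurors 1–6: #3, #6, #7, #9, #12, #14 (alternates #15 not counted).
Of those, in Ward 3: #3, #7, #9, #14 → 4.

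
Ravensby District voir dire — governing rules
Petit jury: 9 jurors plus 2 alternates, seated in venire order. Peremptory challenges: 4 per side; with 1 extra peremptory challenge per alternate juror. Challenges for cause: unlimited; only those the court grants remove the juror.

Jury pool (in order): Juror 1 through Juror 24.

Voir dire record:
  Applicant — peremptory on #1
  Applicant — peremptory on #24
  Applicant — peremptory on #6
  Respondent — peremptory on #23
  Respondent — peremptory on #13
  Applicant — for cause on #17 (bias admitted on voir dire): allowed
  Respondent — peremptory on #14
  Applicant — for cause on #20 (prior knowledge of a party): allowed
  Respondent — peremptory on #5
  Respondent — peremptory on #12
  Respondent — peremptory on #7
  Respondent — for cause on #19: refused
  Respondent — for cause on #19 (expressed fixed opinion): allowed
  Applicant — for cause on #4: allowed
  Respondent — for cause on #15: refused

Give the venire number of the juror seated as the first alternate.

21

Removed: #1, #4, #5, #6, #7, #12, #13, #14, #17, #19, #20, #23, #24. (#15 stays — for-cause denied.)
Seating in order: seats 1–9 → #2, #3, #8, #9, #10, #11, #15, #16, #18; alternates → #21, #22.
So alternate 1 is #21.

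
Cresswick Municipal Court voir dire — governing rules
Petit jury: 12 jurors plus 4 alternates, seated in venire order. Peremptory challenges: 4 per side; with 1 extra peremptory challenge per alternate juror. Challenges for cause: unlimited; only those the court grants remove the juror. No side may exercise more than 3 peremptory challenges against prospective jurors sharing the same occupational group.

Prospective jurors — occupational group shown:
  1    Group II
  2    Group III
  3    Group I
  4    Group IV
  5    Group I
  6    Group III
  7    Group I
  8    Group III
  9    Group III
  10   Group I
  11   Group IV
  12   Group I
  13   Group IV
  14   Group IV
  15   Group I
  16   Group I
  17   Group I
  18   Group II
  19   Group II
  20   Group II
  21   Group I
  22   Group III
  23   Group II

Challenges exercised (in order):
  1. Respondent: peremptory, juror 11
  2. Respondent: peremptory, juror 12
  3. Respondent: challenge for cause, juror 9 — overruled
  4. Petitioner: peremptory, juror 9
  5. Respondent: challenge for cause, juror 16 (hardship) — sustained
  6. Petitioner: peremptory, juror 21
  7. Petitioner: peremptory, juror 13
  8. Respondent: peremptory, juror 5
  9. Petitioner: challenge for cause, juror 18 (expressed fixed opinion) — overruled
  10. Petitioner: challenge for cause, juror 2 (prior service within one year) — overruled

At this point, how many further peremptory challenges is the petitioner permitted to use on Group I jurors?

2

Petitioner peremptories so far: #9, #21, #13 — 3 of 8 used, 5 left overall.
Against Group I: #21 — 1 used; per-group cap 3 leaves 2.
Binding limit: min(5, 2) = 2.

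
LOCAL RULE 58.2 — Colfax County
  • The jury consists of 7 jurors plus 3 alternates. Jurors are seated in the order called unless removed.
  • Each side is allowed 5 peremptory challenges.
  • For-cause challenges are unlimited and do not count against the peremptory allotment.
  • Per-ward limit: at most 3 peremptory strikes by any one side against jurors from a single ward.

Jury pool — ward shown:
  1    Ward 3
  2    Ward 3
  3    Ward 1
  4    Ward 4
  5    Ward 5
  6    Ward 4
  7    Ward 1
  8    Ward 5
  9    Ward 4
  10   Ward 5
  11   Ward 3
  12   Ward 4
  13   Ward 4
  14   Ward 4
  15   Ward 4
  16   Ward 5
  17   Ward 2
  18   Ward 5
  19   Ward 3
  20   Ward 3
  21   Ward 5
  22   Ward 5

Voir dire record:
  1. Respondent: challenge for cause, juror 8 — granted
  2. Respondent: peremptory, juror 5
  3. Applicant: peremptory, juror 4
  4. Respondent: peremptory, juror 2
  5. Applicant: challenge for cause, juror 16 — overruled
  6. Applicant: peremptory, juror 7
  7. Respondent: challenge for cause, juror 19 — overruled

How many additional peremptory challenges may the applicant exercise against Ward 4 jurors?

Applicant peremptories so far: #4, #7 — 2 of 5 used, 3 left overall.
Against Ward 4: #4 — 1 used; per-ward cap 3 leaves 2.
Binding limit: min(3, 2) = 2.

2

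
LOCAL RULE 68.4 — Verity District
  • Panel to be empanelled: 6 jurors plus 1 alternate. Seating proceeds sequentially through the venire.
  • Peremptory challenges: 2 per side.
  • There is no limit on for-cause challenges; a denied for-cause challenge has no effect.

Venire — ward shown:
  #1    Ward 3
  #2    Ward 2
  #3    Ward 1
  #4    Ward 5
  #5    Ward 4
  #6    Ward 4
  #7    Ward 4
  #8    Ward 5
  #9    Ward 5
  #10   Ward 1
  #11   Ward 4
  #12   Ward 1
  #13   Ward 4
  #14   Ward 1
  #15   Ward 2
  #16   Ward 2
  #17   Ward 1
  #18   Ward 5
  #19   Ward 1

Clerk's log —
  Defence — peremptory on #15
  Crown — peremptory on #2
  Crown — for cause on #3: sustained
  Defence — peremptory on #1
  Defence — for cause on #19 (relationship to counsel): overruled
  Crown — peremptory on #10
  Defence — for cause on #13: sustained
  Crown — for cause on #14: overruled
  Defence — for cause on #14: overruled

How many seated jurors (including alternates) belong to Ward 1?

0

Removed: #1, #2, #3, #10, #13, #15.
Seated (7 incl. alternates): #4, #5, #6, #7, #8, #9, #11.
None of those are in Ward 1 → 0.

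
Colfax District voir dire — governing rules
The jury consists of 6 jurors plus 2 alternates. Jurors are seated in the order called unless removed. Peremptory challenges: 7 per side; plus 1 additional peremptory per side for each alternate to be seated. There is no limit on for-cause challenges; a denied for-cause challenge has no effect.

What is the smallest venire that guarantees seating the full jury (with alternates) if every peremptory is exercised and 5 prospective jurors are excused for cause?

31

Seats to fill: 6 + 2 alternates = 8.
Peremptories: 7 + 1×2 = 9 per side × 2 sides = 18.
For-cause removals: 5.
Minimum venire: 8 + 18 + 5 = 31.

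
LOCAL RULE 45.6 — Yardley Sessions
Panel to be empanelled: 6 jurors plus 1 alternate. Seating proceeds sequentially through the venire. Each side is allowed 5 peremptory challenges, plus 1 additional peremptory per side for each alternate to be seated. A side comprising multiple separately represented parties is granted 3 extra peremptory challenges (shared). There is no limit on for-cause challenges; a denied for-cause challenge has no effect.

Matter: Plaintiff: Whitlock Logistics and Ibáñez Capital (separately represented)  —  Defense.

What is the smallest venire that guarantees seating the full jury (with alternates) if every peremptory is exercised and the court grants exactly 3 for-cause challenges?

Seats to fill: 6 + 1 alternates = 7.
Peremptories — Plaintiff: 5 + 1×1 + 3 = 9; Defense: 5 + 1×1 = 6; total 15.
For-cause removals: 3.
Minimum venire: 7 + 15 + 3 = 25.

25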